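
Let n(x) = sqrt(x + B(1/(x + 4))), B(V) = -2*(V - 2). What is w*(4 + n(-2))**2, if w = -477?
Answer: -11925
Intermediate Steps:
B(V) = 4 - 2*V (B(V) = -2*(-2 + V) = 4 - 2*V)
n(x) = sqrt(4 + x - 2/(4 + x)) (n(x) = sqrt(x + (4 - 2/(x + 4))) = sqrt(x + (4 - 2/(4 + x))) = sqrt(4 + x - 2/(4 + x)))
w*(4 + n(-2))**2 = -477*(4 + sqrt((14 + (-2)**2 + 8*(-2))/(4 - 2)))**2 = -477*(4 + sqrt((14 + 4 - 16)/2))**2 = -477*(4 + sqrt((1/2)*2))**2 = -477*(4 + sqrt(1))**2 = -477*(4 + 1)**2 = -477*5**2 = -477*25 = -11925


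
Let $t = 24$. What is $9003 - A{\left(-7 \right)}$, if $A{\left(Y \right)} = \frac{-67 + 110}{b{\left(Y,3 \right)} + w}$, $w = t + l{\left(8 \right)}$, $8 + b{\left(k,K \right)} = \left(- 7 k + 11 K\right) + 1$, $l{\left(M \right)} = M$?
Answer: $\frac{963278}{107} \approx 9002.6$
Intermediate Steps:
$b{\left(k,K \right)} = -7 - 7 k + 11 K$ ($b{\left(k,K \right)} = -8 + \left(\left(- 7 k + 11 K\right) + 1\right) = -8 + \left(1 - 7 k + 11 K\right) = -7 - 7 k + 11 K$)
$w = 32$ ($w = 24 + 8 = 32$)
$A{\left(Y \right)} = \frac{43}{58 - 7 Y}$ ($A{\left(Y \right)} = \frac{-67 + 110}{\left(-7 - 7 Y + 11 \cdot 3\right) + 32} = \frac{43}{\left(-7 - 7 Y + 33\right) + 32} = \frac{43}{\left(26 - 7 Y\right) + 32} = \frac{43}{58 - 7 Y}$)
$9003 - A{\left(-7 \right)} = 9003 - - \frac{43}{-58 + 7 \left(-7\right)} = 9003 - - \frac{43}{-58 - 49} = 9003 - - \frac{43}{-107} = 9003 - \left(-43\right) \left(- \frac{1}{107}\right) = 9003 - \frac{43}{107} = \frac{963278}{107}$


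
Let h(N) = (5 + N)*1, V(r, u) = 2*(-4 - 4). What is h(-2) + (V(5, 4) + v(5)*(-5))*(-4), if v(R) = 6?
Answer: 187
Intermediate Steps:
V(r, u) = -16 (V(r, u) = 2*(-8) = -16)
h(N) = 5 + N
h(-2) + (V(5, 4) + v(5)*(-5))*(-4) = (5 - 2) + (-16 + 6*(-5))*(-4) = 3 + (-16 - 30)*(-4) = 3 - 46*(-4) = 3 + 184 = 187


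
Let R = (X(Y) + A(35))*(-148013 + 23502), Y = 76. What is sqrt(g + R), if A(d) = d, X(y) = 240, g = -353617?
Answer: 11*I*sqrt(285902) ≈ 5881.7*I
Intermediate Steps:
R = -34240525 (R = (240 + 35)*(-148013 + 23502) = 275*(-124511) = -34240525)
sqrt(g + R) = sqrt(-353617 - 34240525) = sqrt(-34594142) = 11*I*sqrt(285902)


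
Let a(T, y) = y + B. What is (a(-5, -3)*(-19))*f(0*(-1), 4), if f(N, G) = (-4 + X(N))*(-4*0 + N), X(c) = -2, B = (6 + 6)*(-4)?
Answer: 0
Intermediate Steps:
B = -48 (B = 12*(-4) = -48)
f(N, G) = -6*N (f(N, G) = (-4 - 2)*(-4*0 + N) = -6*(0 + N) = -6*N)
a(T, y) = -48 + y (a(T, y) = y - 48 = -48 + y)
(a(-5, -3)*(-19))*f(0*(-1), 4) = ((-48 - 3)*(-19))*(-0*(-1)) = (-51*(-19))*(-6*0) = 969*0 = 0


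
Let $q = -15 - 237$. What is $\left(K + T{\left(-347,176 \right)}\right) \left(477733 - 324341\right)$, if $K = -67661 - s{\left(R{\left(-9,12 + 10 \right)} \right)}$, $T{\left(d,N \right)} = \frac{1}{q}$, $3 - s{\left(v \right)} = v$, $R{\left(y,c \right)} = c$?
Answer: $- \frac{653671763180}{63} \approx -1.0376 \cdot 10^{10}$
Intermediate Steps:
$s{\left(v \right)} = 3 - v$
$q = -252$ ($q = -15 - 237 = -252$)
$T{\left(d,N \right)} = - \frac{1}{252}$ ($T{\left(d,N \right)} = \frac{1}{-252} = - \frac{1}{252}$)
$K = -67642$ ($K = -67661 - \left(3 - \left(12 + 10\right)\right) = -67661 - \left(3 - 22\right) = -67661 - -19 = -67661 + 19 = -67642$)
$\left(K + T{\left(-347,176 \right)}\right) \left(477733 - 324341\right) = \left(-67642 - \frac{1}{252}\right) \left(477733 - 324341\right) = \left(- \frac{17045785}{252}\right) 153392 = - \frac{653671763180}{63}$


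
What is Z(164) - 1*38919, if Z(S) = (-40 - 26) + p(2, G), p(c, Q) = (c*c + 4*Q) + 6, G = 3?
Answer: -38963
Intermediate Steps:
p(c, Q) = 6 + c² + 4*Q (p(c, Q) = (c² + 4*Q) + 6 = 6 + c² + 4*Q)
Z(S) = -44 (Z(S) = (-40 - 26) + (6 + 2² + 4*3) = -66 + (6 + 4 + 12) = -66 + 22 = -44)
Z(164) - 1*38919 = -44 - 1*38919 = -44 - 38919 = -38963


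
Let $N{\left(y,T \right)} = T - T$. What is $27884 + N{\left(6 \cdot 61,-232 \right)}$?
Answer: $27884$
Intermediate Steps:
$N{\left(y,T \right)} = 0$
$27884 + N{\left(6 \cdot 61,-232 \right)} = 27884 + 0 = 27884$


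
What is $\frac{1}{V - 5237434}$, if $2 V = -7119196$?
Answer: $- \frac{1}{8797032} \approx -1.1367 \cdot 10^{-7}$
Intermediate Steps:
$V = -3559598$ ($V = \frac{1}{2} \left(-7119196\right) = -3559598$)
$\frac{1}{V - 5237434} = \frac{1}{-3559598 - 5237434} = \frac{1}{-8797032} = - \frac{1}{8797032}$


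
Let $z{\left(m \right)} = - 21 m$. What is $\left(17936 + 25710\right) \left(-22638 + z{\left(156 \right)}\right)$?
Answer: $-1131042444$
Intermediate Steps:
$\left(17936 + 25710\right) \left(-22638 + z{\left(156 \right)}\right) = \left(17936 + 25710\right) \left(-22638 - 3276\right) = 43646 \left(-22638 - 3276\right) = 43646 \left(-25914\right) = -1131042444$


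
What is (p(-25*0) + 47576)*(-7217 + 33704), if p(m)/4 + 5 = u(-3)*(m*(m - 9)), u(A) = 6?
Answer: 1259615772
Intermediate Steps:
p(m) = -20 + 24*m*(-9 + m) (p(m) = -20 + 4*(6*(m*(m - 9))) = -20 + 4*(6*(m*(-9 + m))) = -20 + 4*(6*m*(-9 + m)) = -20 + 24*m*(-9 + m))
(p(-25*0) + 47576)*(-7217 + 33704) = ((-20 - (-5400)*0 + 24*(-25*0)**2) + 47576)*(-7217 + 33704) = ((-20 - 216*0 + 24*0**2) + 47576)*26487 = ((-20 + 0 + 24*0) + 47576)*26487 = ((-20 + 0 + 0) + 47576)*26487 = (-20 + 47576)*26487 = 47556*26487 = 1259615772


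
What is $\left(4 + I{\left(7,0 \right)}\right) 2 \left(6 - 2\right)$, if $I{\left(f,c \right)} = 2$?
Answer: $48$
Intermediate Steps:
$\left(4 + I{\left(7,0 \right)}\right) 2 \left(6 - 2\right) = \left(4 + 2\right) 2 \left(6 - 2\right) = 6 \cdot 2 \cdot 4 = 6 \cdot 8 = 48$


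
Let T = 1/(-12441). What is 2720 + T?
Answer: 33839519/12441 ≈ 2720.0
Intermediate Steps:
T = -1/12441 ≈ -8.0379e-5
2720 + T = 2720 - 1/12441 = 33839519/12441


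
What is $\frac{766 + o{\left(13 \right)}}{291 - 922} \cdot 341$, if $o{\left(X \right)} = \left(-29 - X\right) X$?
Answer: $- \frac{75020}{631} \approx -118.89$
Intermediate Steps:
$o{\left(X \right)} = X \left(-29 - X\right)$
$\frac{766 + o{\left(13 \right)}}{291 - 922} \cdot 341 = \frac{766 - 13 \left(29 + 13\right)}{291 - 922} \cdot 341 = \frac{766 - 13 \cdot 42}{-631} \cdot 341 = \left(766 - 546\right) \left(- \frac{1}{631}\right) 341 = 220 \left(- \frac{1}{631}\right) 341 = \left(- \frac{220}{631}\right) 341 = - \frac{75020}{631}$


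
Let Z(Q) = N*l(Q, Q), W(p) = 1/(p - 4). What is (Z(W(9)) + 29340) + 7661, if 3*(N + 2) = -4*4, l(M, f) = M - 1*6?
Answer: 555653/15 ≈ 37044.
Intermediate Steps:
l(M, f) = -6 + M (l(M, f) = M - 6 = -6 + M)
N = -22/3 (N = -2 + (-4*4)/3 = -2 + (1/3)*(-16) = -2 - 16/3 = -22/3 ≈ -7.3333)
W(p) = 1/(-4 + p)
Z(Q) = 44 - 22*Q/3 (Z(Q) = -22*(-6 + Q)/3 = 44 - 22*Q/3)
(Z(W(9)) + 29340) + 7661 = ((44 - 22/(3*(-4 + 9))) + 29340) + 7661 = ((44 - 22/3/5) + 29340) + 7661 = ((44 - 22/3*1/5) + 29340) + 7661 = ((44 - 22/15) + 29340) + 7661 = (638/15 + 29340) + 7661 = 440738/15 + 7661 = 555653/15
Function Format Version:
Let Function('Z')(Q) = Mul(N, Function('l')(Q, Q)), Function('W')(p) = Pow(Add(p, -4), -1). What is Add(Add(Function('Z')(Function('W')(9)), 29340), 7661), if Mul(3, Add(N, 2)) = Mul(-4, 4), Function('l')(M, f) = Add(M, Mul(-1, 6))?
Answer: Rational(555653, 15) ≈ 37044.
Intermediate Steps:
Function('l')(M, f) = Add(-6, M) (Function('l')(M, f) = Add(M, -6) = Add(-6, M))
N = Rational(-22, 3) (N = Add(-2, Mul(Rational(1, 3), Mul(-4, 4))) = Add(-2, Mul(Rational(1, 3), -16)) = Add(-2, Rational(-16, 3)) = Rational(-22, 3) ≈ -7.3333)
Function('W')(p) = Pow(Add(-4, p), -1)
Function('Z')(Q) = Add(44, Mul(Rational(-22, 3), Q)) (Function('Z')(Q) = Mul(Rational(-22, 3), Add(-6, Q)) = Add(44, Mul(Rational(-22, 3), Q)))
Add(Add(Function('Z')(Function('W')(9)), 29340), 7661) = Add(Add(Add(44, Mul(Rational(-22, 3), Pow(Add(-4, 9), -1))), 29340), 7661) = Add(Add(Add(44, Mul(Rational(-22, 3), Pow(5, -1))), 29340), 7661) = Add(Add(Add(44, Mul(Rational(-22, 3), Rational(1, 5))), 29340), 7661) = Add(Add(Add(44, Rational(-22, 15)), 29340), 7661) = Add(Add(Rational(638, 15), 29340), 7661) = Add(Rational(440738, 15), 7661) = Rational(555653, 15)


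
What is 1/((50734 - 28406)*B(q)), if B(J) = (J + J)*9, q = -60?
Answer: -1/24114240 ≈ -4.1469e-8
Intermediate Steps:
B(J) = 18*J (B(J) = (2*J)*9 = 18*J)
1/((50734 - 28406)*B(q)) = 1/((50734 - 28406)*((18*(-60)))) = 1/(22328*(-1080)) = (1/22328)*(-1/1080) = -1/24114240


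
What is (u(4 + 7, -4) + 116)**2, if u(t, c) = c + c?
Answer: 11664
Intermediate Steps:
u(t, c) = 2*c
(u(4 + 7, -4) + 116)**2 = (2*(-4) + 116)**2 = (-8 + 116)**2 = 108**2 = 11664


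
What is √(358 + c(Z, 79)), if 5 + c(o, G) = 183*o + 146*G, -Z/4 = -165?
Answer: √132667 ≈ 364.23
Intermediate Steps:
Z = 660 (Z = -4*(-165) = 660)
c(o, G) = -5 + 146*G + 183*o (c(o, G) = -5 + (183*o + 146*G) = -5 + (146*G + 183*o) = -5 + 146*G + 183*o)
√(358 + c(Z, 79)) = √(358 + (-5 + 146*79 + 183*660)) = √(358 + (-5 + 11534 + 120780)) = √(358 + 132309) = √132667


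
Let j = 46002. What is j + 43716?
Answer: 89718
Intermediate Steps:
j + 43716 = 46002 + 43716 = 89718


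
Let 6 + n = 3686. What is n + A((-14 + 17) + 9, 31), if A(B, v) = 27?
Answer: 3707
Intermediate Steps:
n = 3680 (n = -6 + 3686 = 3680)
n + A((-14 + 17) + 9, 31) = 3680 + 27 = 3707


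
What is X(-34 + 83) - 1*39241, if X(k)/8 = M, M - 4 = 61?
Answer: -38721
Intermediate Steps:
M = 65 (M = 4 + 61 = 65)
X(k) = 520 (X(k) = 8*65 = 520)
X(-34 + 83) - 1*39241 = 520 - 1*39241 = 520 - 39241 = -38721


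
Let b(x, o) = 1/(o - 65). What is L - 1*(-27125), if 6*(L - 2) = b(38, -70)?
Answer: 21972869/810 ≈ 27127.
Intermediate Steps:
b(x, o) = 1/(-65 + o)
L = 1619/810 (L = 2 + 1/(6*(-65 - 70)) = 2 + (1/6)/(-135) = 2 + (1/6)*(-1/135) = 2 - 1/810 = 1619/810 ≈ 1.9988)
L - 1*(-27125) = 1619/810 - 1*(-27125) = 1619/810 + 27125 = 21972869/810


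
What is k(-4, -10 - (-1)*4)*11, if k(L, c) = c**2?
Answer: 396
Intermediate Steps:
k(-4, -10 - (-1)*4)*11 = (-10 - (-1)*4)**2*11 = (-10 - 1*(-4))**2*11 = (-10 + 4)**2*11 = (-6)**2*11 = 36*11 = 396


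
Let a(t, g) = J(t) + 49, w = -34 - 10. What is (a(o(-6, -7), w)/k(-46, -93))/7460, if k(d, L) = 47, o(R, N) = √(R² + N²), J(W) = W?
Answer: 49/350620 + √85/350620 ≈ 0.00016605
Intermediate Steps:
w = -44
o(R, N) = √(N² + R²)
a(t, g) = 49 + t (a(t, g) = t + 49 = 49 + t)
(a(o(-6, -7), w)/k(-46, -93))/7460 = ((49 + √((-7)² + (-6)²))/47)/7460 = ((49 + √(49 + 36))*(1/47))*(1/7460) = ((49 + √85)*(1/47))*(1/7460) = (49/47 + √85/47)*(1/7460) = 49/350620 + √85/350620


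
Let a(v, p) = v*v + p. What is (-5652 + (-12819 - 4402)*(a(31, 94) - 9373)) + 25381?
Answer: 143264007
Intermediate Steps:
a(v, p) = p + v² (a(v, p) = v² + p = p + v²)
(-5652 + (-12819 - 4402)*(a(31, 94) - 9373)) + 25381 = (-5652 + (-12819 - 4402)*((94 + 31²) - 9373)) + 25381 = (-5652 - 17221*((94 + 961) - 9373)) + 25381 = (-5652 - 17221*(1055 - 9373)) + 25381 = (-5652 - 17221*(-8318)) + 25381 = (-5652 + 143244278) + 25381 = 143238626 + 25381 = 143264007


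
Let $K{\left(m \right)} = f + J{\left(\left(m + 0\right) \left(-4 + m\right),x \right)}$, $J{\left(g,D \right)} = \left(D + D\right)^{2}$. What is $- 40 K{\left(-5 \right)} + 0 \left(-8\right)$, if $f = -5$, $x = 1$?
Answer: $40$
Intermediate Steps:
$J{\left(g,D \right)} = 4 D^{2}$ ($J{\left(g,D \right)} = \left(2 D\right)^{2} = 4 D^{2}$)
$K{\left(m \right)} = -1$ ($K{\left(m \right)} = -5 + 4 \cdot 1^{2} = -5 + 4 \cdot 1 = -5 + 4 = -1$)
$- 40 K{\left(-5 \right)} + 0 \left(-8\right) = \left(-40\right) \left(-1\right) + 0 \left(-8\right) = 40 + 0 = 40$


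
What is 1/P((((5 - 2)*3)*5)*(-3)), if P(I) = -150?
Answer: -1/150 ≈ -0.0066667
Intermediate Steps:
1/P((((5 - 2)*3)*5)*(-3)) = 1/(-150) = -1/150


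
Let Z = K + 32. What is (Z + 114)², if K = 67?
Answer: 45369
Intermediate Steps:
Z = 99 (Z = 67 + 32 = 99)
(Z + 114)² = (99 + 114)² = 213² = 45369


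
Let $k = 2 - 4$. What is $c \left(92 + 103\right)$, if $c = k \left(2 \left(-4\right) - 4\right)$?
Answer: $4680$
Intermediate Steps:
$k = -2$
$c = 24$ ($c = - 2 \left(2 \left(-4\right) - 4\right) = - 2 \left(-8 - 4\right) = \left(-2\right) \left(-12\right) = 24$)
$c \left(92 + 103\right) = 24 \left(92 + 103\right) = 24 \cdot 195 = 4680$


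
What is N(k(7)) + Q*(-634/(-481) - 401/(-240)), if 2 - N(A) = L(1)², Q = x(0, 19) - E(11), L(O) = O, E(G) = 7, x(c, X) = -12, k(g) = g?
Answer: -6440339/115440 ≈ -55.789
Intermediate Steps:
Q = -19 (Q = -12 - 1*7 = -12 - 7 = -19)
N(A) = 1 (N(A) = 2 - 1*1² = 2 - 1*1 = 2 - 1 = 1)
N(k(7)) + Q*(-634/(-481) - 401/(-240)) = 1 - 19*(-634/(-481) - 401/(-240)) = 1 - 19*(-634*(-1/481) - 401*(-1/240)) = 1 - 19*(634/481 + 401/240) = 1 - 19*345041/115440 = 1 - 6555779/115440 = -6440339/115440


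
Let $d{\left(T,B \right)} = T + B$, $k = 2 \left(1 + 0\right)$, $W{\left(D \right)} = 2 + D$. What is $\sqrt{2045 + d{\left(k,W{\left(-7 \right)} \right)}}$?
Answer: $\sqrt{2042} \approx 45.188$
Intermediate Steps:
$k = 2$ ($k = 2 \cdot 1 = 2$)
$d{\left(T,B \right)} = B + T$
$\sqrt{2045 + d{\left(k,W{\left(-7 \right)} \right)}} = \sqrt{2045 + \left(\left(2 - 7\right) + 2\right)} = \sqrt{2045 + \left(-5 + 2\right)} = \sqrt{2045 - 3} = \sqrt{2042}$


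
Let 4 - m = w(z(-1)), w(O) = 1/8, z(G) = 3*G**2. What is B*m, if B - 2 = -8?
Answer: -93/4 ≈ -23.250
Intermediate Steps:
B = -6 (B = 2 - 8 = -6)
w(O) = 1/8
m = 31/8 (m = 4 - 1*1/8 = 4 - 1/8 = 31/8 ≈ 3.8750)
B*m = -6*31/8 = -93/4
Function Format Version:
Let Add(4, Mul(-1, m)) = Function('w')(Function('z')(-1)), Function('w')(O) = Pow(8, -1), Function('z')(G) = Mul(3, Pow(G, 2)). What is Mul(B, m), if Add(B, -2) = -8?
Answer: Rational(-93, 4) ≈ -23.250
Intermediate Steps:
B = -6 (B = Add(2, -8) = -6)
Function('w')(O) = Rational(1, 8)
m = Rational(31, 8) (m = Add(4, Mul(-1, Rational(1, 8))) = Add(4, Rational(-1, 8)) = Rational(31, 8) ≈ 3.8750)
Mul(B, m) = Mul(-6, Rational(31, 8)) = Rational(-93, 4)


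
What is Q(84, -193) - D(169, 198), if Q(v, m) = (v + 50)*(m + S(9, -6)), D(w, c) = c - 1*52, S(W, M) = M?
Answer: -26812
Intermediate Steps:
D(w, c) = -52 + c (D(w, c) = c - 52 = -52 + c)
Q(v, m) = (-6 + m)*(50 + v) (Q(v, m) = (v + 50)*(m - 6) = (50 + v)*(-6 + m) = (-6 + m)*(50 + v))
Q(84, -193) - D(169, 198) = (-300 - 6*84 + 50*(-193) - 193*84) - (-52 + 198) = (-300 - 504 - 9650 - 16212) - 1*146 = -26666 - 146 = -26812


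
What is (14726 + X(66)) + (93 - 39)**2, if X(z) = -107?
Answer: 17535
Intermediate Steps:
(14726 + X(66)) + (93 - 39)**2 = (14726 - 107) + (93 - 39)**2 = 14619 + 54**2 = 14619 + 2916 = 17535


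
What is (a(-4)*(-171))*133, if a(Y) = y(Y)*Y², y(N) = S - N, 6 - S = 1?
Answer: -3274992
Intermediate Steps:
S = 5 (S = 6 - 1*1 = 6 - 1 = 5)
y(N) = 5 - N
a(Y) = Y²*(5 - Y) (a(Y) = (5 - Y)*Y² = Y²*(5 - Y))
(a(-4)*(-171))*133 = (((-4)²*(5 - 1*(-4)))*(-171))*133 = ((16*(5 + 4))*(-171))*133 = ((16*9)*(-171))*133 = (144*(-171))*133 = -24624*133 = -3274992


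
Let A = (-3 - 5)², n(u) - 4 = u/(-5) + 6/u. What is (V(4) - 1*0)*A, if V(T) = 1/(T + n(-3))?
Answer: 320/33 ≈ 9.6970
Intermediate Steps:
n(u) = 4 + 6/u - u/5 (n(u) = 4 + (u/(-5) + 6/u) = 4 + (u*(-⅕) + 6/u) = 4 + (-u/5 + 6/u) = 4 + (6/u - u/5) = 4 + 6/u - u/5)
A = 64 (A = (-8)² = 64)
V(T) = 1/(13/5 + T) (V(T) = 1/(T + (4 + 6/(-3) - ⅕*(-3))) = 1/(T + (4 + 6*(-⅓) + ⅗)) = 1/(T + (4 - 2 + ⅗)) = 1/(T + 13/5) = 1/(13/5 + T))
(V(4) - 1*0)*A = (5/(13 + 5*4) - 1*0)*64 = (5/(13 + 20) + 0)*64 = (5/33 + 0)*64 = (5/33)*64 = 320/33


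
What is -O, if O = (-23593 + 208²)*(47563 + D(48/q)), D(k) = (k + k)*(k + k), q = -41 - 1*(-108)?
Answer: -4200142536933/4489 ≈ -9.3565e+8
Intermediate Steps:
q = 67 (q = -41 + 108 = 67)
D(k) = 4*k² (D(k) = (2*k)*(2*k) = 4*k²)
O = 4200142536933/4489 (O = (-23593 + 208²)*(47563 + 4*(48/67)²) = (-23593 + 43264)*(47563 + 4*(48*(1/67))²) = 19671*(47563 + 4*(48/67)²) = 19671*(47563 + 4*(2304/4489)) = 19671*(47563 + 9216/4489) = 19671*(213519523/4489) = 4200142536933/4489 ≈ 9.3565e+8)
-O = -1*4200142536933/4489 = -4200142536933/4489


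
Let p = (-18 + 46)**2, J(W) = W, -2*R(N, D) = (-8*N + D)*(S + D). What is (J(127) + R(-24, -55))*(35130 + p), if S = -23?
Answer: 196449580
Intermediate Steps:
R(N, D) = -(-23 + D)*(D - 8*N)/2 (R(N, D) = -(-8*N + D)*(-23 + D)/2 = -(D - 8*N)*(-23 + D)/2 = -(-23 + D)*(D - 8*N)/2)
p = 784 (p = 28**2 = 784)
(J(127) + R(-24, -55))*(35130 + p) = (127 + (-92*(-24) - 1/2*(-55)**2 + (23/2)*(-55) + 4*(-55)*(-24)))*(35130 + 784) = (127 + (2208 - 1/2*3025 - 1265/2 + 5280))*35914 = (127 + (2208 - 3025/2 - 1265/2 + 5280))*35914 = (127 + 5343)*35914 = 5470*35914 = 196449580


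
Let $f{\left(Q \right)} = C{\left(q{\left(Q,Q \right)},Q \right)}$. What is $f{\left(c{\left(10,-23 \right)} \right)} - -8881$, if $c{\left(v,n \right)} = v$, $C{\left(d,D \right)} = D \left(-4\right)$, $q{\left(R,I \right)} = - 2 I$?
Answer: $8841$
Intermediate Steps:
$C{\left(d,D \right)} = - 4 D$
$f{\left(Q \right)} = - 4 Q$
$f{\left(c{\left(10,-23 \right)} \right)} - -8881 = \left(-4\right) 10 - -8881 = -40 + 8881 = 8841$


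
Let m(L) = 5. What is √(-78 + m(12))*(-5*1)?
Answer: -5*I*√73 ≈ -42.72*I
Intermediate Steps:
√(-78 + m(12))*(-5*1) = √(-78 + 5)*(-5*1) = √(-73)*(-5) = (I*√73)*(-5) = -5*I*√73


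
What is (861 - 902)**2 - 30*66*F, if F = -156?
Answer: 310561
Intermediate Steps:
(861 - 902)**2 - 30*66*F = (861 - 902)**2 - 30*66*(-156) = (-41)**2 - 1980*(-156) = 1681 - 1*(-308880) = 1681 + 308880 = 310561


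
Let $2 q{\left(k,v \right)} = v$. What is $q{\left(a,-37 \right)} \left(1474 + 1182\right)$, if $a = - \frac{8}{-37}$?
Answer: $-49136$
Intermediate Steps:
$a = \frac{8}{37}$ ($a = \left(-8\right) \left(- \frac{1}{37}\right) = \frac{8}{37} \approx 0.21622$)
$q{\left(k,v \right)} = \frac{v}{2}$
$q{\left(a,-37 \right)} \left(1474 + 1182\right) = \frac{1}{2} \left(-37\right) \left(1474 + 1182\right) = \left(- \frac{37}{2}\right) 2656 = -49136$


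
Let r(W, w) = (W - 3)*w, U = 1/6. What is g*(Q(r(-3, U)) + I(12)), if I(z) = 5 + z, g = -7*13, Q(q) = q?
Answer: -1456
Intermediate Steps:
U = 1/6 ≈ 0.16667
r(W, w) = w*(-3 + W) (r(W, w) = (-3 + W)*w = w*(-3 + W))
g = -91
g*(Q(r(-3, U)) + I(12)) = -91*((-3 - 3)/6 + (5 + 12)) = -91*((1/6)*(-6) + 17) = -91*(-1 + 17) = -91*16 = -1456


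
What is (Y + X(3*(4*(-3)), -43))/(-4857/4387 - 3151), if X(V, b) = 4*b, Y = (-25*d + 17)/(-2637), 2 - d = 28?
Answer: 1992711397/36465211278 ≈ 0.054647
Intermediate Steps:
d = -26 (d = 2 - 1*28 = 2 - 28 = -26)
Y = -667/2637 (Y = (-25*(-26) + 17)/(-2637) = (650 + 17)*(-1/2637) = 667*(-1/2637) = -667/2637 ≈ -0.25294)
(Y + X(3*(4*(-3)), -43))/(-4857/4387 - 3151) = (-667/2637 + 4*(-43))/(-4857/4387 - 3151) = (-667/2637 - 172)/(-4857*1/4387 - 3151) = -454231/(2637*(-4857/4387 - 3151)) = -454231/(2637*(-13828294/4387)) = -454231/2637*(-4387/13828294) = 1992711397/36465211278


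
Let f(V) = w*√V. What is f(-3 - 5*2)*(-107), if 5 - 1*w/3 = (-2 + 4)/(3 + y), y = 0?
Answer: -1391*I*√13 ≈ -5015.3*I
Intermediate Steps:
w = 13 (w = 15 - 3*(-2 + 4)/(3 + 0) = 15 - 6/3 = 15 - 3*⅔ = 15 - 2 = 13)
f(V) = 13*√V
f(-3 - 5*2)*(-107) = (13*√(-3 - 5*2))*(-107) = (13*√(-3 - 10))*(-107) = (13*√(-13))*(-107) = (13*(I*√13))*(-107) = (13*I*√13)*(-107) = -1391*I*√13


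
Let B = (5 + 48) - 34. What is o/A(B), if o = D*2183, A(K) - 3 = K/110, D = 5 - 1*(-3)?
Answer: 1921040/349 ≈ 5504.4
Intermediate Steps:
D = 8 (D = 5 + 3 = 8)
B = 19 (B = 53 - 34 = 19)
A(K) = 3 + K/110
o = 17464 (o = 8*2183 = 17464)
o/A(B) = 17464/(3 + (1/110)*19) = 17464/(3 + 19/110) = 17464/(349/110) = 17464*(110/349) = 1921040/349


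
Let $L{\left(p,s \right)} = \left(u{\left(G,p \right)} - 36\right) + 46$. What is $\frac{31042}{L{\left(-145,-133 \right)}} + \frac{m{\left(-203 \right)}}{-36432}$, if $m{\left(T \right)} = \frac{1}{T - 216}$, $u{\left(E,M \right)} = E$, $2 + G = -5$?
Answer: $\frac{157952126113}{15265008} \approx 10347.0$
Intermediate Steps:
$G = -7$ ($G = -2 - 5 = -7$)
$m{\left(T \right)} = \frac{1}{-216 + T}$
$L{\left(p,s \right)} = 3$ ($L{\left(p,s \right)} = \left(-7 - 36\right) + 46 = -43 + 46 = 3$)
$\frac{31042}{L{\left(-145,-133 \right)}} + \frac{m{\left(-203 \right)}}{-36432} = \frac{31042}{3} + \frac{1}{\left(-216 - 203\right) \left(-36432\right)} = 31042 \cdot \frac{1}{3} + \frac{1}{-419} \left(- \frac{1}{36432}\right) = \frac{31042}{3} - - \frac{1}{15265008} = \frac{31042}{3} + \frac{1}{15265008} = \frac{157952126113}{15265008}$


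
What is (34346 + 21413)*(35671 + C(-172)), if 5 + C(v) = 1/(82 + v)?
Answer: 178982988701/90 ≈ 1.9887e+9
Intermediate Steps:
C(v) = -5 + 1/(82 + v)
(34346 + 21413)*(35671 + C(-172)) = (34346 + 21413)*(35671 + (-409 - 5*(-172))/(82 - 172)) = 55759*(35671 + (-409 + 860)/(-90)) = 55759*(35671 - 1/90*451) = 55759*(35671 - 451/90) = 55759*(3209939/90) = 178982988701/90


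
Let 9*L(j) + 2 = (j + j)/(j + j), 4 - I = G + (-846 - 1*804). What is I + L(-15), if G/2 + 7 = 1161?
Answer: -5887/9 ≈ -654.11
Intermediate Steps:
G = 2308 (G = -14 + 2*1161 = -14 + 2322 = 2308)
I = -654 (I = 4 - (2308 + (-846 - 1*804)) = 4 - (2308 + (-846 - 804)) = 4 - (2308 - 1650) = 4 - 1*658 = 4 - 658 = -654)
L(j) = -⅑ (L(j) = -2/9 + ((j + j)/(j + j))/9 = -2/9 + ((2*j)/((2*j)))/9 = -2/9 + ((2*j)*(1/(2*j)))/9 = -2/9 + (⅑)*1 = -2/9 + ⅑ = -⅑)
I + L(-15) = -654 - ⅑ = -5887/9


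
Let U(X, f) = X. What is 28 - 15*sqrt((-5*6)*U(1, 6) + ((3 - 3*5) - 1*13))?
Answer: 28 - 15*I*sqrt(55) ≈ 28.0 - 111.24*I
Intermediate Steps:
28 - 15*sqrt((-5*6)*U(1, 6) + ((3 - 3*5) - 1*13)) = 28 - 15*sqrt(-5*6*1 + ((3 - 3*5) - 1*13)) = 28 - 15*sqrt(-30*1 + ((3 - 15) - 13)) = 28 - 15*sqrt(-30 + (-12 - 13)) = 28 - 15*sqrt(-30 - 25) = 28 - 15*I*sqrt(55)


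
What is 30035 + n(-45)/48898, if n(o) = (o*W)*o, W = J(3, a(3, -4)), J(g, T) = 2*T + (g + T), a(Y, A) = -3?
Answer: 734319640/24449 ≈ 30035.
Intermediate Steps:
J(g, T) = g + 3*T (J(g, T) = 2*T + (T + g) = g + 3*T)
W = -6 (W = 3 + 3*(-3) = 3 - 9 = -6)
n(o) = -6*o² (n(o) = (o*(-6))*o = (-6*o)*o = -6*o²)
30035 + n(-45)/48898 = 30035 - 6*(-45)²/48898 = 30035 - 6*2025*(1/48898) = 30035 - 12150*1/48898 = 30035 - 6075/24449 = 734319640/24449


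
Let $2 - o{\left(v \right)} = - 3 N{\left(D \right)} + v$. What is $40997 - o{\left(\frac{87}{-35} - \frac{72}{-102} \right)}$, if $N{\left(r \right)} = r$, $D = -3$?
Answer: $\frac{24396321}{595} \approx 41002.0$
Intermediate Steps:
$o{\left(v \right)} = -7 - v$ ($o{\left(v \right)} = 2 - \left(\left(-3\right) \left(-3\right) + v\right) = 2 - \left(9 + v\right) = -7 - v$)
$40997 - o{\left(\frac{87}{-35} - \frac{72}{-102} \right)} = 40997 - \left(-7 - \left(\frac{87}{-35} - \frac{72}{-102}\right)\right) = 40997 - \left(-7 - \left(87 \left(- \frac{1}{35}\right) - - \frac{12}{17}\right)\right) = 40997 - \left(-7 - \left(- \frac{87}{35} + \frac{12}{17}\right)\right) = 40997 - \left(-7 - - \frac{1059}{595}\right) = 40997 - \left(-7 + \frac{1059}{595}\right) = 40997 - - \frac{3106}{595} = 40997 + \frac{3106}{595} = \frac{24396321}{595}$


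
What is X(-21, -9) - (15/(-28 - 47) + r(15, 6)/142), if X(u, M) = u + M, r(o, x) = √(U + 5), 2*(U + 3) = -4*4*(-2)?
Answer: -149/5 - 3*√2/142 ≈ -29.830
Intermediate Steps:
U = 13 (U = -3 + (-4*4*(-2))/2 = -3 + (-16*(-2))/2 = -3 + (½)*32 = -3 + 16 = 13)
r(o, x) = 3*√2 (r(o, x) = √(13 + 5) = √18 = 3*√2)
X(u, M) = M + u
X(-21, -9) - (15/(-28 - 47) + r(15, 6)/142) = (-9 - 21) - (15/(-28 - 47) + (3*√2)/142) = -30 - (15/(-75) + (3*√2)*(1/142)) = -30 - (15*(-1/75) + 3*√2/142) = -30 - (-⅕ + 3*√2/142) = -30 + (⅕ - 3*√2/142) = -149/5 - 3*√2/142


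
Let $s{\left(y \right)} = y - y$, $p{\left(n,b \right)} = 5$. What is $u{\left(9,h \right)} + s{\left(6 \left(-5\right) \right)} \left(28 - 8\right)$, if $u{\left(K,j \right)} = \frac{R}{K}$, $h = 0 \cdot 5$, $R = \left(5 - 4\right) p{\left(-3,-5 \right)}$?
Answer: $\frac{5}{9} \approx 0.55556$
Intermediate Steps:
$R = 5$ ($R = \left(5 - 4\right) 5 = 1 \cdot 5 = 5$)
$h = 0$
$s{\left(y \right)} = 0$
$u{\left(K,j \right)} = \frac{5}{K}$
$u{\left(9,h \right)} + s{\left(6 \left(-5\right) \right)} \left(28 - 8\right) = \frac{5}{9} + 0 \left(28 - 8\right) = 5 \cdot \frac{1}{9} + 0 \cdot 20 = \frac{5}{9} + 0 = \frac{5}{9}$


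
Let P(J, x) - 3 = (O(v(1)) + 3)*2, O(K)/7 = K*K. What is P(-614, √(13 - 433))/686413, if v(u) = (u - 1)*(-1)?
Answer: 9/686413 ≈ 1.3112e-5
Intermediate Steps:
v(u) = 1 - u (v(u) = (-1 + u)*(-1) = 1 - u)
O(K) = 7*K² (O(K) = 7*(K*K) = 7*K²)
P(J, x) = 9 (P(J, x) = 3 + (7*(1 - 1*1)² + 3)*2 = 3 + (7*(1 - 1)² + 3)*2 = 3 + (7*0² + 3)*2 = 3 + (7*0 + 3)*2 = 3 + (0 + 3)*2 = 3 + 3*2 = 3 + 6 = 9)
P(-614, √(13 - 433))/686413 = 9/686413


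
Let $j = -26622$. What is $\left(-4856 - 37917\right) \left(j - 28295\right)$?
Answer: $2348964841$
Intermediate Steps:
$\left(-4856 - 37917\right) \left(j - 28295\right) = \left(-4856 - 37917\right) \left(-26622 - 28295\right) = \left(-42773\right) \left(-54917\right) = 2348964841$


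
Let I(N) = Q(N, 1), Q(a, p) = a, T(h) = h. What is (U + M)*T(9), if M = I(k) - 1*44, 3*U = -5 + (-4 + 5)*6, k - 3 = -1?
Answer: -375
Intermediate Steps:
k = 2 (k = 3 - 1 = 2)
I(N) = N
U = ⅓ (U = (-5 + (-4 + 5)*6)/3 = (-5 + 1*6)/3 = (-5 + 6)/3 = (⅓)*1 = ⅓ ≈ 0.33333)
M = -42 (M = 2 - 1*44 = 2 - 44 = -42)
(U + M)*T(9) = (⅓ - 42)*9 = -125/3*9 = -375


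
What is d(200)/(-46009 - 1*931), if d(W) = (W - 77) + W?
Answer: -323/46940 ≈ -0.0068811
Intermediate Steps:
d(W) = -77 + 2*W (d(W) = (-77 + W) + W = -77 + 2*W)
d(200)/(-46009 - 1*931) = (-77 + 2*200)/(-46009 - 1*931) = (-77 + 400)/(-46009 - 931) = 323/(-46940) = 323*(-1/46940) = -323/46940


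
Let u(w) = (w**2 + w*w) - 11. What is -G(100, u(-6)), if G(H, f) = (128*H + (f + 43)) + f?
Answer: -12965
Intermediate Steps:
u(w) = -11 + 2*w**2 (u(w) = (w**2 + w**2) - 11 = 2*w**2 - 11 = -11 + 2*w**2)
G(H, f) = 43 + 2*f + 128*H (G(H, f) = (128*H + (43 + f)) + f = (43 + f + 128*H) + f = 43 + 2*f + 128*H)
-G(100, u(-6)) = -(43 + 2*(-11 + 2*(-6)**2) + 128*100) = -(43 + 2*(-11 + 2*36) + 12800) = -(43 + 2*(-11 + 72) + 12800) = -(43 + 2*61 + 12800) = -(43 + 122 + 12800) = -1*12965 = -12965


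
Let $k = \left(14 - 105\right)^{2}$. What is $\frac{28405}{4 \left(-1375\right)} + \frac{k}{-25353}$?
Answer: $- \frac{153139493}{27888300} \approx -5.4912$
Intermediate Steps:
$k = 8281$ ($k = \left(-91\right)^{2} = 8281$)
$\frac{28405}{4 \left(-1375\right)} + \frac{k}{-25353} = \frac{28405}{4 \left(-1375\right)} + \frac{8281}{-25353} = \frac{28405}{-5500} + 8281 \left(- \frac{1}{25353}\right) = 28405 \left(- \frac{1}{5500}\right) - \frac{8281}{25353} = - \frac{5681}{1100} - \frac{8281}{25353} = - \frac{153139493}{27888300}$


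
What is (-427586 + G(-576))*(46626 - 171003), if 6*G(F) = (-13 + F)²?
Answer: 91980730105/2 ≈ 4.5990e+10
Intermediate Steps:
G(F) = (-13 + F)²/6
(-427586 + G(-576))*(46626 - 171003) = (-427586 + (-13 - 576)²/6)*(46626 - 171003) = (-427586 + (⅙)*(-589)²)*(-124377) = (-427586 + (⅙)*346921)*(-124377) = (-427586 + 346921/6)*(-124377) = -2218595/6*(-124377) = 91980730105/2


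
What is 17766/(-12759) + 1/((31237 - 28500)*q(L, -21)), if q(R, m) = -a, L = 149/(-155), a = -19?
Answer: -307957513/221168759 ≈ -1.3924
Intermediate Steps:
L = -149/155 (L = 149*(-1/155) = -149/155 ≈ -0.96129)
q(R, m) = 19 (q(R, m) = -1*(-19) = 19)
17766/(-12759) + 1/((31237 - 28500)*q(L, -21)) = 17766/(-12759) + 1/((31237 - 28500)*19) = 17766*(-1/12759) + (1/19)/2737 = -5922/4253 + (1/2737)*(1/19) = -5922/4253 + 1/52003 = -307957513/221168759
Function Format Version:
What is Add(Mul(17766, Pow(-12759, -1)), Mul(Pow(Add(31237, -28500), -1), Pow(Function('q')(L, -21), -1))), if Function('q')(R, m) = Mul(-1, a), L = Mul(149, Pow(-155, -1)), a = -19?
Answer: Rational(-307957513, 221168759) ≈ -1.3924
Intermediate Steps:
L = Rational(-149, 155) (L = Mul(149, Rational(-1, 155)) = Rational(-149, 155) ≈ -0.96129)
Function('q')(R, m) = 19 (Function('q')(R, m) = Mul(-1, -19) = 19)
Add(Mul(17766, Pow(-12759, -1)), Mul(Pow(Add(31237, -28500), -1), Pow(Function('q')(L, -21), -1))) = Add(Mul(17766, Pow(-12759, -1)), Mul(Pow(Add(31237, -28500), -1), Pow(19, -1))) = Add(Mul(17766, Rational(-1, 12759)), Mul(Pow(2737, -1), Rational(1, 19))) = Add(Rational(-5922, 4253), Mul(Rational(1, 2737), Rational(1, 19))) = Add(Rational(-5922, 4253), Rational(1, 52003)) = Rational(-307957513, 221168759)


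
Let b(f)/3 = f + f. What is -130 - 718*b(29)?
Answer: -125062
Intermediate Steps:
b(f) = 6*f (b(f) = 3*(f + f) = 3*(2*f) = 6*f)
-130 - 718*b(29) = -130 - 4308*29 = -130 - 718*174 = -130 - 124932 = -125062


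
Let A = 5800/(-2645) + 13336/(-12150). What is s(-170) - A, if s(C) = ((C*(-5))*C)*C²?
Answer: -13420467473175628/3213675 ≈ -4.1760e+9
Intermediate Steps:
A = -10574372/3213675 (A = 5800*(-1/2645) + 13336*(-1/12150) = -1160/529 - 6668/6075 = -10574372/3213675 ≈ -3.2904)
s(C) = -5*C⁴ (s(C) = ((-5*C)*C)*C² = (-5*C²)*C² = -5*C⁴)
s(-170) - A = -5*(-170)⁴ - 1*(-10574372/3213675) = -5*835210000 + 10574372/3213675 = -4176050000 + 10574372/3213675 = -13420467473175628/3213675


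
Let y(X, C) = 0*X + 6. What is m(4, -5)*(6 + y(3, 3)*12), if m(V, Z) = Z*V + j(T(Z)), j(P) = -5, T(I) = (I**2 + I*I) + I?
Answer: -1950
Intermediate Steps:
y(X, C) = 6 (y(X, C) = 0 + 6 = 6)
T(I) = I + 2*I**2 (T(I) = (I**2 + I**2) + I = 2*I**2 + I = I + 2*I**2)
m(V, Z) = -5 + V*Z (m(V, Z) = Z*V - 5 = V*Z - 5 = -5 + V*Z)
m(4, -5)*(6 + y(3, 3)*12) = (-5 + 4*(-5))*(6 + 6*12) = (-5 - 20)*(6 + 72) = -25*78 = -1950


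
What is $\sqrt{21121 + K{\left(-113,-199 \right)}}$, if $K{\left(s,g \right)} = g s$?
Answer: $2 \sqrt{10902} \approx 208.83$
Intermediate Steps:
$\sqrt{21121 + K{\left(-113,-199 \right)}} = \sqrt{21121 - -22487} = \sqrt{21121 + 22487} = \sqrt{43608} = 2 \sqrt{10902}$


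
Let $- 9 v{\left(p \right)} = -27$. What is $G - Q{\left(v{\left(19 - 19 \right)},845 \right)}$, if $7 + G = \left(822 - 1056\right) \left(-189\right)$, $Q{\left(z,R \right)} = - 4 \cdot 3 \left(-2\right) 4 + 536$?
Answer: $43587$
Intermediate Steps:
$v{\left(p \right)} = 3$ ($v{\left(p \right)} = \left(- \frac{1}{9}\right) \left(-27\right) = 3$)
$Q{\left(z,R \right)} = 632$ ($Q{\left(z,R \right)} = - 4 \left(\left(-6\right) 4\right) + 536 = \left(-4\right) \left(-24\right) + 536 = 96 + 536 = 632$)
$G = 44219$ ($G = -7 + \left(822 - 1056\right) \left(-189\right) = -7 - -44226 = -7 + 44226 = 44219$)
$G - Q{\left(v{\left(19 - 19 \right)},845 \right)} = 44219 - 632 = 43587$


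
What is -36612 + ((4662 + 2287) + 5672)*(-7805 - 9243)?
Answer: -215199420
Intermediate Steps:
-36612 + ((4662 + 2287) + 5672)*(-7805 - 9243) = -36612 + (6949 + 5672)*(-17048) = -36612 + 12621*(-17048) = -36612 - 215162808 = -215199420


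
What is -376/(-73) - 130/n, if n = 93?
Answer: 25478/6789 ≈ 3.7528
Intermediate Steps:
-376/(-73) - 130/n = -376/(-73) - 130/93 = -376*(-1/73) - 130*1/93 = 376/73 - 130/93 = 25478/6789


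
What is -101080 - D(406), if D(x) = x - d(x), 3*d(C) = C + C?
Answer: -303646/3 ≈ -1.0122e+5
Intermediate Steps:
d(C) = 2*C/3 (d(C) = (C + C)/3 = (2*C)/3 = 2*C/3)
D(x) = x/3 (D(x) = x - 2*x/3 = x/3)
-101080 - D(406) = -101080 - 406/3 = -303646/3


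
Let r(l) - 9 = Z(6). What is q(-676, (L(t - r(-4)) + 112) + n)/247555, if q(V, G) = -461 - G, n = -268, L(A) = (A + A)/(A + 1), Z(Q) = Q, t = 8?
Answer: -922/742665 ≈ -0.0012415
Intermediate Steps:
r(l) = 15 (r(l) = 9 + 6 = 15)
L(A) = 2*A/(1 + A) (L(A) = (2*A)/(1 + A) = 2*A/(1 + A))
q(-676, (L(t - r(-4)) + 112) + n)/247555 = (-461 - ((2*(8 - 1*15)/(1 + (8 - 1*15)) + 112) - 268))/247555 = (-461 - ((2*(8 - 15)/(1 + (8 - 15)) + 112) - 268))*(1/247555) = (-461 - ((2*(-7)/(1 - 7) + 112) - 268))*(1/247555) = (-461 - ((2*(-7)/(-6) + 112) - 268))*(1/247555) = (-461 - ((2*(-7)*(-⅙) + 112) - 268))*(1/247555) = (-461 - ((7/3 + 112) - 268))*(1/247555) = (-461 - (343/3 - 268))*(1/247555) = (-461 - 1*(-461/3))*(1/247555) = (-461 + 461/3)*(1/247555) = -922/3*1/247555 = -922/742665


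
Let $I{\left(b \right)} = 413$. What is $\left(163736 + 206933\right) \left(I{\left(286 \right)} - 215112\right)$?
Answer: $-79582263631$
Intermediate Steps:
$\left(163736 + 206933\right) \left(I{\left(286 \right)} - 215112\right) = \left(163736 + 206933\right) \left(413 - 215112\right) = 370669 \left(-214699\right) = -79582263631$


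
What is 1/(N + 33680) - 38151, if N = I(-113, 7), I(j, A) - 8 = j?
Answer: -1280919824/33575 ≈ -38151.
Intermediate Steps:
I(j, A) = 8 + j
N = -105 (N = 8 - 113 = -105)
1/(N + 33680) - 38151 = 1/(-105 + 33680) - 38151 = 1/33575 - 38151 = -1280919824/33575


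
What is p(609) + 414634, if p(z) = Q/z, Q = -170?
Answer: 252511936/609 ≈ 4.1463e+5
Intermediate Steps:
p(z) = -170/z
p(609) + 414634 = -170/609 + 414634 = 252511936/609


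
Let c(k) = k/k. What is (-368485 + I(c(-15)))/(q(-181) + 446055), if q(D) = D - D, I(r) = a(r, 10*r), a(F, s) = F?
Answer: -122828/148685 ≈ -0.82610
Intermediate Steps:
c(k) = 1
I(r) = r
q(D) = 0
(-368485 + I(c(-15)))/(q(-181) + 446055) = (-368485 + 1)/(0 + 446055) = -368484/446055 = -368484*1/446055 = -122828/148685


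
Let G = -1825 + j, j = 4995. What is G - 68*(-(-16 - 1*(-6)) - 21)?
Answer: 3918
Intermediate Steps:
G = 3170 (G = -1825 + 4995 = 3170)
G - 68*(-(-16 - 1*(-6)) - 21) = 3170 - 68*(-(-16 - 1*(-6)) - 21) = 3170 - 68*(-(-16 + 6) - 21) = 3170 - 68*(-1*(-10) - 21) = 3170 - 68*(10 - 21) = 3170 - 68*(-11) = 3170 + 748 = 3918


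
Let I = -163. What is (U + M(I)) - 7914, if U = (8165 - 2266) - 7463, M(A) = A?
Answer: -9641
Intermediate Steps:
U = -1564 (U = 5899 - 7463 = -1564)
(U + M(I)) - 7914 = (-1564 - 163) - 7914 = -1727 - 7914 = -9641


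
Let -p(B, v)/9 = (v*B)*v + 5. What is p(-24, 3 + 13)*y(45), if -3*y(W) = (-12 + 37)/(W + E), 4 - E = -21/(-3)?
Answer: -21925/2 ≈ -10963.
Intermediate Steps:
E = -3 (E = 4 - (-21)/(-3) = 4 - (-21)*(-1)/3 = 4 - 1*7 = 4 - 7 = -3)
p(B, v) = -45 - 9*B*v² (p(B, v) = -9*((v*B)*v + 5) = -9*((B*v)*v + 5) = -9*(B*v² + 5) = -9*(5 + B*v²) = -45 - 9*B*v²)
y(W) = -25/(3*(-3 + W)) (y(W) = -(-12 + 37)/(3*(W - 3)) = -25/(3*(-3 + W)))
p(-24, 3 + 13)*y(45) = (-45 - 9*(-24)*(3 + 13)²)*(-25/(-9 + 3*45)) = (-45 - 9*(-24)*16²)*(-25/(-9 + 135)) = (-45 - 9*(-24)*256)*(-25/126) = (-45 + 55296)*(-25*1/126) = 55251*(-25/126) = -21925/2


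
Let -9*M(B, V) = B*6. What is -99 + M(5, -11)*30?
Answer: -199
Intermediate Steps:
M(B, V) = -2*B/3 (M(B, V) = -B*6/9 = -2*B/3)
-99 + M(5, -11)*30 = -99 - ⅔*5*30 = -99 - 10/3*30 = -99 - 100 = -199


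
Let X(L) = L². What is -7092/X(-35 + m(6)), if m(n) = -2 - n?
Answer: -7092/1849 ≈ -3.8356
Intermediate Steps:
-7092/X(-35 + m(6)) = -7092/(-35 + (-2 - 1*6))² = -7092/(-35 + (-2 - 6))² = -7092/(-35 - 8)² = -7092/((-43)²) = -7092/1849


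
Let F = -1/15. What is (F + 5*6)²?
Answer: 201601/225 ≈ 896.00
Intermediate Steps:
F = -1/15 (F = -1*1/15 = -1/15 ≈ -0.066667)
(F + 5*6)² = (-1/15 + 5*6)² = (-1/15 + 30)² = (449/15)² = 201601/225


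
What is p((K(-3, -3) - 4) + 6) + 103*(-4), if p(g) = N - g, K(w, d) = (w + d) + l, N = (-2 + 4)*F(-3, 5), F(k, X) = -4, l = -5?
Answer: -411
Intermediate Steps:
N = -8 (N = (-2 + 4)*(-4) = 2*(-4) = -8)
K(w, d) = -5 + d + w (K(w, d) = (w + d) - 5 = (d + w) - 5 = -5 + d + w)
p(g) = -8 - g
p((K(-3, -3) - 4) + 6) + 103*(-4) = (-8 - (((-5 - 3 - 3) - 4) + 6)) + 103*(-4) = (-8 - ((-11 - 4) + 6)) - 412 = (-8 - (-15 + 6)) - 412 = (-8 - 1*(-9)) - 412 = (-8 + 9) - 412 = 1 - 412 = -411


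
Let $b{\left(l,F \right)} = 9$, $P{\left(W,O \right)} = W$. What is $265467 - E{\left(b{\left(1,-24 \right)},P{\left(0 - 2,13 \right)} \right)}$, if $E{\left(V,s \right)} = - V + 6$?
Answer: $265470$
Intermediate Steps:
$E{\left(V,s \right)} = 6 - V$
$265467 - E{\left(b{\left(1,-24 \right)},P{\left(0 - 2,13 \right)} \right)} = 265467 - \left(6 - 9\right) = 265467 - -3 = 265467 + 3 = 265470$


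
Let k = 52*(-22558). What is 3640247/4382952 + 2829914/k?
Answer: -1016663656397/642659102904 ≈ -1.5820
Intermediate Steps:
k = -1173016
3640247/4382952 + 2829914/k = 3640247/4382952 + 2829914/(-1173016) = 3640247*(1/4382952) + 2829914*(-1/1173016) = 3640247/4382952 - 1414957/586508 = -1016663656397/642659102904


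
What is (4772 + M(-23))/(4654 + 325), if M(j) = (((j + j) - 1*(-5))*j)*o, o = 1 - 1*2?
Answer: 3829/4979 ≈ 0.76903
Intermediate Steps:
o = -1 (o = 1 - 2 = -1)
M(j) = -j*(5 + 2*j) (M(j) = (((j + j) - 1*(-5))*j)*(-1) = ((2*j + 5)*j)*(-1) = ((5 + 2*j)*j)*(-1) = (j*(5 + 2*j))*(-1) = -j*(5 + 2*j))
(4772 + M(-23))/(4654 + 325) = (4772 - 1*(-23)*(5 + 2*(-23)))/(4654 + 325) = (4772 - 1*(-23)*(5 - 46))/4979 = (4772 - 1*(-23)*(-41))*(1/4979) = (4772 - 943)*(1/4979) = 3829*(1/4979) = 3829/4979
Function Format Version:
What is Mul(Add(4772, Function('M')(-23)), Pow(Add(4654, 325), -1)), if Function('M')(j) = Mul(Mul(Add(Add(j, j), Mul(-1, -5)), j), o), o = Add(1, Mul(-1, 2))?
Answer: Rational(3829, 4979) ≈ 0.76903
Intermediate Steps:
o = -1 (o = Add(1, -2) = -1)
Function('M')(j) = Mul(-1, j, Add(5, Mul(2, j))) (Function('M')(j) = Mul(Mul(Add(Add(j, j), Mul(-1, -5)), j), -1) = Mul(Mul(Add(Mul(2, j), 5), j), -1) = Mul(Mul(Add(5, Mul(2, j)), j), -1) = Mul(Mul(j, Add(5, Mul(2, j))), -1) = Mul(-1, j, Add(5, Mul(2, j))))
Mul(Add(4772, Function('M')(-23)), Pow(Add(4654, 325), -1)) = Mul(Add(4772, Mul(-1, -23, Add(5, Mul(2, -23)))), Pow(Add(4654, 325), -1)) = Mul(Add(4772, Mul(-1, -23, Add(5, -46))), Pow(4979, -1)) = Mul(Add(4772, Mul(-1, -23, -41)), Rational(1, 4979)) = Mul(Add(4772, -943), Rational(1, 4979)) = Mul(3829, Rational(1, 4979)) = Rational(3829, 4979)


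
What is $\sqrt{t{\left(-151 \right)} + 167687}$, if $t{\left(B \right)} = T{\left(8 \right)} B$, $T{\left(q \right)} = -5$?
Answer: $\sqrt{168442} \approx 410.42$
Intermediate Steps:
$t{\left(B \right)} = - 5 B$
$\sqrt{t{\left(-151 \right)} + 167687} = \sqrt{\left(-5\right) \left(-151\right) + 167687} = \sqrt{755 + 167687} = \sqrt{168442}$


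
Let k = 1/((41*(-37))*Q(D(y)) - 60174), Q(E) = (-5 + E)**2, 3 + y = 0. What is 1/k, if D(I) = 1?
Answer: -84446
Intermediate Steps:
y = -3 (y = -3 + 0 = -3)
k = -1/84446 (k = 1/((41*(-37))*(-5 + 1)**2 - 60174) = 1/(-1517*(-4)**2 - 60174) = 1/(-1517*16 - 60174) = 1/(-24272 - 60174) = 1/(-84446) = -1/84446 ≈ -1.1842e-5)
1/k = 1/(-1/84446) = -84446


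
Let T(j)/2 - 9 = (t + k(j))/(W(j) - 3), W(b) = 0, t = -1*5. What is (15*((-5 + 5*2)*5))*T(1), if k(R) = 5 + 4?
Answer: 5750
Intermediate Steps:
t = -5
k(R) = 9
T(j) = 46/3 (T(j) = 18 + 2*((-5 + 9)/(0 - 3)) = 18 + 2*(4/(-3)) = 18 + 2*(4*(-⅓)) = 18 + 2*(-4/3) = 18 - 8/3 = 46/3)
(15*((-5 + 5*2)*5))*T(1) = (15*((-5 + 5*2)*5))*(46/3) = (15*((-5 + 10)*5))*(46/3) = (15*(5*5))*(46/3) = (15*25)*(46/3) = 375*(46/3) = 5750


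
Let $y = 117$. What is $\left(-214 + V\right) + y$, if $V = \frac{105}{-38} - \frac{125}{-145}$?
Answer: $- \frac{108989}{1102} \approx -98.901$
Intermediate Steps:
$V = - \frac{2095}{1102}$ ($V = 105 \left(- \frac{1}{38}\right) - - \frac{25}{29} = - \frac{105}{38} + \frac{25}{29} = - \frac{2095}{1102} \approx -1.9011$)
$\left(-214 + V\right) + y = \left(-214 - \frac{2095}{1102}\right) + 117 = - \frac{237923}{1102} + 117 = - \frac{108989}{1102}$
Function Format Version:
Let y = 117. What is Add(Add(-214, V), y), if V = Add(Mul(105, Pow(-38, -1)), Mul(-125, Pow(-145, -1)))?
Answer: Rational(-108989, 1102) ≈ -98.901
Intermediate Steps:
V = Rational(-2095, 1102) (V = Add(Mul(105, Rational(-1, 38)), Mul(-125, Rational(-1, 145))) = Add(Rational(-105, 38), Rational(25, 29)) = Rational(-2095, 1102) ≈ -1.9011)
Add(Add(-214, V), y) = Add(Add(-214, Rational(-2095, 1102)), 117) = Add(Rational(-237923, 1102), 117) = Rational(-108989, 1102)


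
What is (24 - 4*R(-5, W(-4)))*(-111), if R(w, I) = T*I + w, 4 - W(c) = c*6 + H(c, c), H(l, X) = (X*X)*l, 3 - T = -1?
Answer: 158508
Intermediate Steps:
T = 4 (T = 3 - 1*(-1) = 3 + 1 = 4)
H(l, X) = l*X² (H(l, X) = X²*l = l*X²)
W(c) = 4 - c³ - 6*c (W(c) = 4 - (c*6 + c*c²) = 4 - (6*c + c³) = 4 - (c³ + 6*c) = 4 + (-c³ - 6*c) = 4 - c³ - 6*c)
R(w, I) = w + 4*I (R(w, I) = 4*I + w = w + 4*I)
(24 - 4*R(-5, W(-4)))*(-111) = (24 - 4*(-5 + 4*(4 - 1*(-4)³ - 6*(-4))))*(-111) = (24 - 4*(-5 + 4*(4 - 1*(-64) + 24)))*(-111) = (24 - 4*(-5 + 4*(4 + 64 + 24)))*(-111) = (24 - 4*(-5 + 4*92))*(-111) = (24 - 4*(-5 + 368))*(-111) = (24 - 4*363)*(-111) = (24 - 1452)*(-111) = -1428*(-111) = 158508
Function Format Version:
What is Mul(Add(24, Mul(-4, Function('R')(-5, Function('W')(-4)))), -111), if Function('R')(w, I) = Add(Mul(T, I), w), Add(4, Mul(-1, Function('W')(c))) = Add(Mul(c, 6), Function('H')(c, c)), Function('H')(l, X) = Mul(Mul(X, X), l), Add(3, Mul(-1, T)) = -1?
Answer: 158508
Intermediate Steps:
T = 4 (T = Add(3, Mul(-1, -1)) = Add(3, 1) = 4)
Function('H')(l, X) = Mul(l, Pow(X, 2)) (Function('H')(l, X) = Mul(Pow(X, 2), l) = Mul(l, Pow(X, 2)))
Function('W')(c) = Add(4, Mul(-1, Pow(c, 3)), Mul(-6, c)) (Function('W')(c) = Add(4, Mul(-1, Add(Mul(c, 6), Mul(c, Pow(c, 2))))) = Add(4, Mul(-1, Add(Mul(6, c), Pow(c, 3)))) = Add(4, Mul(-1, Add(Pow(c, 3), Mul(6, c)))) = Add(4, Add(Mul(-1, Pow(c, 3)), Mul(-6, c))) = Add(4, Mul(-1, Pow(c, 3)), Mul(-6, c)))
Function('R')(w, I) = Add(w, Mul(4, I)) (Function('R')(w, I) = Add(Mul(4, I), w) = Add(w, Mul(4, I)))
Mul(Add(24, Mul(-4, Function('R')(-5, Function('W')(-4)))), -111) = Mul(Add(24, Mul(-4, Add(-5, Mul(4, Add(4, Mul(-1, Pow(-4, 3)), Mul(-6, -4)))))), -111) = Mul(Add(24, Mul(-4, Add(-5, Mul(4, Add(4, Mul(-1, -64), 24))))), -111) = Mul(Add(24, Mul(-4, Add(-5, Mul(4, Add(4, 64, 24))))), -111) = Mul(Add(24, Mul(-4, Add(-5, Mul(4, 92)))), -111) = Mul(Add(24, Mul(-4, Add(-5, 368))), -111) = Mul(Add(24, Mul(-4, 363)), -111) = Mul(Add(24, -1452), -111) = Mul(-1428, -111) = 158508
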